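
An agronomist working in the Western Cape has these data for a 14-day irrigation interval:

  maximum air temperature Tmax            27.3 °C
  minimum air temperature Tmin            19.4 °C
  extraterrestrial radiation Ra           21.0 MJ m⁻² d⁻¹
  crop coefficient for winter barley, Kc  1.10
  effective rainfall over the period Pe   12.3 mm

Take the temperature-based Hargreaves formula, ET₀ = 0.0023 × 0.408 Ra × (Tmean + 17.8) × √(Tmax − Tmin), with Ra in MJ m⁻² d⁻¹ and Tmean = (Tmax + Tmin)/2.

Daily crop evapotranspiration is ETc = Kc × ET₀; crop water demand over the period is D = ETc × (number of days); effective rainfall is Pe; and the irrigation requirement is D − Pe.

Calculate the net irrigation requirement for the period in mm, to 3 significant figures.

22.8 mm

Tmean = (27.3 + 19.4)/2 = 23.35 °C
0.408 Ra = 0.408 × 21.0 = 8.5680 mm/d equivalent
ET₀ = 0.0023 × 8.5680 × (23.35 + 17.8) × √7.9 = 0.0023 × 8.5680 × 41.15 × 2.8107 = 2.2792 mm/d
ETc = Kc × ET₀ = 1.10 × 2.2792 = 2.5071 mm/d
Crop demand D = ETc × 14 d = 2.5071 × 14 = 35.099 mm
D − Pe = 35.099 − 12.3 = 22.799 mm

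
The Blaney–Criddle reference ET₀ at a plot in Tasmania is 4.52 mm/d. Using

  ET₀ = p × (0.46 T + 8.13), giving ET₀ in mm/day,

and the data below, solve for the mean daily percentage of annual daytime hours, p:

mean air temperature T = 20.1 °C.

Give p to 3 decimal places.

p = ET₀ / (0.46 T + 8.13) = 4.52 / (0.46 × 20.1 + 8.13) = 4.52 / 17.376 = 0.2601

0.260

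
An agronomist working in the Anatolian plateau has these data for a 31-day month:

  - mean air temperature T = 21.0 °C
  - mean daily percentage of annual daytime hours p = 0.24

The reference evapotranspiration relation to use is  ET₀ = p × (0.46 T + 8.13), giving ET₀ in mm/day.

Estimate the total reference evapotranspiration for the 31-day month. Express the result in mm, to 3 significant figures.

132 mm

ET₀ = 0.24 × (0.46 × 21.0 + 8.13) = 0.24 × 17.790 = 4.2696 mm/d
Monthly total = 4.2696 × 31 = 132.358 mm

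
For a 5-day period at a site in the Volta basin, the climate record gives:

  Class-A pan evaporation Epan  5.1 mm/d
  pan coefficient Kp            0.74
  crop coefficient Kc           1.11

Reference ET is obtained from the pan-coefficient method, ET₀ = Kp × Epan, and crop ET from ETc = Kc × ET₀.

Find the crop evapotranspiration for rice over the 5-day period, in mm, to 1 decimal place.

20.9 mm

ET₀ = 0.74 × 5.1 = 3.7740 mm/d
ETc = Kc × ET₀ = 1.11 × 3.7740 = 4.1891 mm/d
Over 5 days: 4.1891 × 5 = 20.946 mm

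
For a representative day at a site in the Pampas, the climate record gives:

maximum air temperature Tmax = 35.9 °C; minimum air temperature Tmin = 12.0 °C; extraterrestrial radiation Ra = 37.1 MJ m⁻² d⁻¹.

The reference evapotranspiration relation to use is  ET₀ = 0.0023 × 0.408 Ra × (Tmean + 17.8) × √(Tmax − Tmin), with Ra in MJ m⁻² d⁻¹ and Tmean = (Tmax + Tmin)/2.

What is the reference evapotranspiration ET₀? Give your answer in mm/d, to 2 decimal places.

Tmean = (35.9 + 12.0)/2 = 23.95 °C
0.408 Ra = 0.408 × 37.1 = 15.1368 mm/d equivalent
ET₀ = 0.0023 × 15.1368 × (23.95 + 17.8) × √23.9 = 0.0023 × 15.1368 × 41.75 × 4.8888 = 7.1059 mm/d

7.11 mm/d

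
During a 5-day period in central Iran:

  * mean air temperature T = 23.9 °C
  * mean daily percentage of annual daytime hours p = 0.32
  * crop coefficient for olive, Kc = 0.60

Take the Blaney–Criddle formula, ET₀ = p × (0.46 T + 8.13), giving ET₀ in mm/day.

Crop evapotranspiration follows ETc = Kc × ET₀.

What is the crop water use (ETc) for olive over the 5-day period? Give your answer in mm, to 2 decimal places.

ET₀ = 0.32 × (0.46 × 23.9 + 8.13) = 0.32 × 19.124 = 6.1197 mm/d
ETc = Kc × ET₀ = 0.60 × 6.1197 = 3.6718 mm/d
Over 5 days: 3.6718 × 5 = 18.359 mm

18.36 mm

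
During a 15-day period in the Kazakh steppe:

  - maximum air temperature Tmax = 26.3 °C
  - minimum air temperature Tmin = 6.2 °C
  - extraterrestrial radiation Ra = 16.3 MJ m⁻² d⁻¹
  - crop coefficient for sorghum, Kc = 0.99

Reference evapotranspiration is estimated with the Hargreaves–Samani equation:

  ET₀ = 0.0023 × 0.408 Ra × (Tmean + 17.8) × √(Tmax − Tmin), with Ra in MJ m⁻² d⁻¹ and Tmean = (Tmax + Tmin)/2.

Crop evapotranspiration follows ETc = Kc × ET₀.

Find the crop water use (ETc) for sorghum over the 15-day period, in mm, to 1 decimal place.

34.7 mm

Tmean = (26.3 + 6.2)/2 = 16.25 °C
0.408 Ra = 0.408 × 16.3 = 6.6504 mm/d equivalent
ET₀ = 0.0023 × 6.6504 × (16.25 + 17.8) × √20.1 = 0.0023 × 6.6504 × 34.05 × 4.4833 = 2.3350 mm/d
ETc = Kc × ET₀ = 0.99 × 2.3350 = 2.3117 mm/d
Over 15 days: 2.3117 × 15 = 34.676 mm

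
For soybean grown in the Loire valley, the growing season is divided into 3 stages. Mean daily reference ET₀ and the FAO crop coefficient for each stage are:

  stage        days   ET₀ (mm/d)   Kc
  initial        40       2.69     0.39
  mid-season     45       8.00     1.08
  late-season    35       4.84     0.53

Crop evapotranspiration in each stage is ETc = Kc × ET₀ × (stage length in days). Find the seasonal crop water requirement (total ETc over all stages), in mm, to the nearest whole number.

521 mm

initial: 0.39 × 2.69 × 40 = 41.96 mm
mid-season: 1.08 × 8.00 × 45 = 388.80 mm
late-season: 0.53 × 4.84 × 35 = 89.78 mm
Seasonal total = 520.54 mm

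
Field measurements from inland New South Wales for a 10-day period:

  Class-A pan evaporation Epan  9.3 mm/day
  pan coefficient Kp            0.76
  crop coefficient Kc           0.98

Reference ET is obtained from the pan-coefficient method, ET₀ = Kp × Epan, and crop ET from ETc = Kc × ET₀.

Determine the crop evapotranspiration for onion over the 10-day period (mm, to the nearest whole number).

69 mm

ET₀ = 0.76 × 9.3 = 7.0680 mm/d
ETc = Kc × ET₀ = 0.98 × 7.0680 = 6.9266 mm/d
Over 10 days: 6.9266 × 10 = 69.266 mm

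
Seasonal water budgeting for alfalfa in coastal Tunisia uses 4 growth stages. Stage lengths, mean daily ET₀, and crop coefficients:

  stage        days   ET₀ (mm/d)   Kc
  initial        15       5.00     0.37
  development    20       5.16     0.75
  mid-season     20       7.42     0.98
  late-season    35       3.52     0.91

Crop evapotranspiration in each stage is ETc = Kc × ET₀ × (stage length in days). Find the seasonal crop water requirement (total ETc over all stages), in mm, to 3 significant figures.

initial: 0.37 × 5.00 × 15 = 27.75 mm
development: 0.75 × 5.16 × 20 = 77.40 mm
mid-season: 0.98 × 7.42 × 20 = 145.43 mm
late-season: 0.91 × 3.52 × 35 = 112.11 mm
Seasonal total = 362.69 mm

363 mm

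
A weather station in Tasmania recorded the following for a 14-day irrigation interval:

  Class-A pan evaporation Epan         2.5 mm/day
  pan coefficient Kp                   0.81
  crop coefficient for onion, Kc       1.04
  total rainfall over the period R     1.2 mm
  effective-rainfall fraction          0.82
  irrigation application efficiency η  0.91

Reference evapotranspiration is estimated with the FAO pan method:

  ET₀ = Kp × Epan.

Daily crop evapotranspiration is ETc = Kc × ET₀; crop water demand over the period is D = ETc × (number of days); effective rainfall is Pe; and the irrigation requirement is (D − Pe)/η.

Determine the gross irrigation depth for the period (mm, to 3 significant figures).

ET₀ = 0.81 × 2.5 = 2.0250 mm/d
ETc = Kc × ET₀ = 1.04 × 2.0250 = 2.1060 mm/d
Crop demand D = ETc × 14 d = 2.1060 × 14 = 29.484 mm
Pe = 0.82 × 1.2 = 0.984 mm
D − Pe = 29.484 − 0.984 = 28.500 mm
Gross irrigation = 28.500 / 0.91 = 31.319 mm

31.3 mm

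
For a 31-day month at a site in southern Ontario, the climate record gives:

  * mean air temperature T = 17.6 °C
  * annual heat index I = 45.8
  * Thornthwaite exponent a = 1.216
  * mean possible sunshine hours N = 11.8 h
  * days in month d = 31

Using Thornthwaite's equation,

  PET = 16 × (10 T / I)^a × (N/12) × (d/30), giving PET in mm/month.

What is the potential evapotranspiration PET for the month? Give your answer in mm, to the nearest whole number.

10T/I = 10 × 17.6 / 45.8 = 3.8428
(10T/I)^a = 3.8428^1.216 = 5.1396
Uncorrected PET = 16 × 5.1396 = 82.234 mm
Correction = (N/12)(d/30) = (11.8/12)(31/30) = 1.0161
PET = 82.234 × 1.0161 = 83.558 mm/month

84 mm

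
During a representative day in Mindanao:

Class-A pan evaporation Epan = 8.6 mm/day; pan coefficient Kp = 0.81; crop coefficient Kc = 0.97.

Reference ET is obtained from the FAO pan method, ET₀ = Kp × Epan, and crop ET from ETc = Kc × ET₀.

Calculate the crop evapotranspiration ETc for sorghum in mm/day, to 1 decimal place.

6.8 mm/day

ET₀ = 0.81 × 8.6 = 6.9660 mm/d
ETc = Kc × ET₀ = 0.97 × 6.9660 = 6.7570 mm/d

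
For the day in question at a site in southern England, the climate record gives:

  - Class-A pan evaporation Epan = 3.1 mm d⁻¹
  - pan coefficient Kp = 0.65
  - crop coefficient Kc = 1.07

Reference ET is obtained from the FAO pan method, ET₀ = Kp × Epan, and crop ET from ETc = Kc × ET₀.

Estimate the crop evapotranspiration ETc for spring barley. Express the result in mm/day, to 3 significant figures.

ET₀ = 0.65 × 3.1 = 2.0150 mm/d
ETc = Kc × ET₀ = 1.07 × 2.0150 = 2.1561 mm/d

2.16 mm/day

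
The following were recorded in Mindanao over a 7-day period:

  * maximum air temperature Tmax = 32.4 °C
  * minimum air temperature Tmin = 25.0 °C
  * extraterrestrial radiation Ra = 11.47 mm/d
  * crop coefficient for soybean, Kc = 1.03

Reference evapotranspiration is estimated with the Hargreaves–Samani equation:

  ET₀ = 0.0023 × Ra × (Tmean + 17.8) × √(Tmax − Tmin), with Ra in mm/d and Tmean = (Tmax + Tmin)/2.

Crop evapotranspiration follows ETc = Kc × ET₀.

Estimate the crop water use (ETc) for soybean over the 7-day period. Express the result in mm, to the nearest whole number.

Tmean = (32.4 + 25.0)/2 = 28.70 °C
ET₀ = 0.0023 × 11.47 × (28.70 + 17.8) × √7.4 = 0.0023 × 11.47 × 46.50 × 2.7203 = 3.3370 mm/d
ETc = Kc × ET₀ = 1.03 × 3.3370 = 3.4371 mm/d
Over 7 days: 3.4371 × 7 = 24.060 mm

24 mm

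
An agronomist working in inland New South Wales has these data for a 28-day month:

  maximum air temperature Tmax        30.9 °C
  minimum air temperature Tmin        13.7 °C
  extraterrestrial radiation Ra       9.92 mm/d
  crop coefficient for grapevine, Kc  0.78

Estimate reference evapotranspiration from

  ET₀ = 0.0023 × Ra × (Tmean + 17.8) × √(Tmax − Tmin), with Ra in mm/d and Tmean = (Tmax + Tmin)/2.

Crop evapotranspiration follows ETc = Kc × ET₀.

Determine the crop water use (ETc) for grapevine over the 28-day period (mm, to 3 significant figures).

Tmean = (30.9 + 13.7)/2 = 22.30 °C
ET₀ = 0.0023 × 9.92 × (22.30 + 17.8) × √17.2 = 0.0023 × 9.92 × 40.10 × 4.1473 = 3.7945 mm/d
ETc = Kc × ET₀ = 0.78 × 3.7945 = 2.9597 mm/d
Over 28 days: 2.9597 × 28 = 82.872 mm

82.9 mm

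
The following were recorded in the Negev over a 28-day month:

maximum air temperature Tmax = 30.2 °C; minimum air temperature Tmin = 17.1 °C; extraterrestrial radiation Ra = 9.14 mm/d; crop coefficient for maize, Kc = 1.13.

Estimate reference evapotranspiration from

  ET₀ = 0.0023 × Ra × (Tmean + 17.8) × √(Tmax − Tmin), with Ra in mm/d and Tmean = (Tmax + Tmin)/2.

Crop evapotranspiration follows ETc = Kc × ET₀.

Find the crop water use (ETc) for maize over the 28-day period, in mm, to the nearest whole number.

Tmean = (30.2 + 17.1)/2 = 23.65 °C
ET₀ = 0.0023 × 9.14 × (23.65 + 17.8) × √13.1 = 0.0023 × 9.14 × 41.45 × 3.6194 = 3.1538 mm/d
ETc = Kc × ET₀ = 1.13 × 3.1538 = 3.5638 mm/d
Over 28 days: 3.5638 × 28 = 99.786 mm

100 mm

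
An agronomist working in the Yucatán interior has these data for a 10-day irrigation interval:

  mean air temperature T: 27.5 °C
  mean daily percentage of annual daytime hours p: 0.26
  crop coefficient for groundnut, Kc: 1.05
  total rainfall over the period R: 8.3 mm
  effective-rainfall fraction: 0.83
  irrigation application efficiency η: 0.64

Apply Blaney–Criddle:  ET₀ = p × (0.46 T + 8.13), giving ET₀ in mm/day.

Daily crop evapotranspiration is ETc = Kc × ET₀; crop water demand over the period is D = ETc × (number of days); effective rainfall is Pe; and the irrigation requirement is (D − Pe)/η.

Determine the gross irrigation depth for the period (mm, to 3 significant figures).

77.9 mm

ET₀ = 0.26 × (0.46 × 27.5 + 8.13) = 0.26 × 20.780 = 5.4028 mm/d
ETc = Kc × ET₀ = 1.05 × 5.4028 = 5.6729 mm/d
Crop demand D = ETc × 10 d = 5.6729 × 10 = 56.729 mm
Pe = 0.83 × 8.3 = 6.889 mm
D − Pe = 56.729 − 6.889 = 49.840 mm
Gross irrigation = 49.840 / 0.64 = 77.875 mm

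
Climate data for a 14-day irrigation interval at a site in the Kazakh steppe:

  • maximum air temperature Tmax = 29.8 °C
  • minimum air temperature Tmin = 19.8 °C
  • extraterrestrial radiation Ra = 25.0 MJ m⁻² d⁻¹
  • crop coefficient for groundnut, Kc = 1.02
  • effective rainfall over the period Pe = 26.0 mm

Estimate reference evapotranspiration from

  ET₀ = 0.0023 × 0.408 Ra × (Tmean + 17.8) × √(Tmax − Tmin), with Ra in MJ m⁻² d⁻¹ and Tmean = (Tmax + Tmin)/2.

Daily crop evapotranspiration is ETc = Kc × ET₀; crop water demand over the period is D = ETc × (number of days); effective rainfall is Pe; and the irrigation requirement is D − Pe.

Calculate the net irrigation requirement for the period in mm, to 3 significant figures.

Tmean = (29.8 + 19.8)/2 = 24.80 °C
0.408 Ra = 0.408 × 25.0 = 10.2000 mm/d equivalent
ET₀ = 0.0023 × 10.2000 × (24.80 + 17.8) × √10.0 = 0.0023 × 10.2000 × 42.60 × 3.1623 = 3.1604 mm/d
ETc = Kc × ET₀ = 1.02 × 3.1604 = 3.2236 mm/d
Crop demand D = ETc × 14 d = 3.2236 × 14 = 45.130 mm
D − Pe = 45.130 − 26.0 = 19.130 mm

19.1 mm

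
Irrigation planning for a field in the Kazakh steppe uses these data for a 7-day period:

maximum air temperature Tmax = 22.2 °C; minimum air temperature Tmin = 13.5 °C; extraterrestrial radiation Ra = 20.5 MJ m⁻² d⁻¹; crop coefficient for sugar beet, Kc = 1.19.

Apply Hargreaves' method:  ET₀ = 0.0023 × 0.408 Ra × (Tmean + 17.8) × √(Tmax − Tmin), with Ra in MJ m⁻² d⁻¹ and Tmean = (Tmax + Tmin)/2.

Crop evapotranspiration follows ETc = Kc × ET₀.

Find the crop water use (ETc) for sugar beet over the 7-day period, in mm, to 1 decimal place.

16.9 mm

Tmean = (22.2 + 13.5)/2 = 17.85 °C
0.408 Ra = 0.408 × 20.5 = 8.3640 mm/d equivalent
ET₀ = 0.0023 × 8.3640 × (17.85 + 17.8) × √8.7 = 0.0023 × 8.3640 × 35.65 × 2.9496 = 2.0229 mm/d
ETc = Kc × ET₀ = 1.19 × 2.0229 = 2.4073 mm/d
Over 7 days: 2.4073 × 7 = 16.851 mm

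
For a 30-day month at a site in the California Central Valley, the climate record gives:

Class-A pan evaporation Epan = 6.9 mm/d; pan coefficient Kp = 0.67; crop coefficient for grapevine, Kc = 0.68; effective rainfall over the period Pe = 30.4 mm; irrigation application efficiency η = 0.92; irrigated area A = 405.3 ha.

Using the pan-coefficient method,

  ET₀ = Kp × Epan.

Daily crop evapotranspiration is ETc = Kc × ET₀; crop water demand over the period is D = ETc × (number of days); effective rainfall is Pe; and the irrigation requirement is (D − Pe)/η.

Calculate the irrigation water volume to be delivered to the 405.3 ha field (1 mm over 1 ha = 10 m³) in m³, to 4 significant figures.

281500 m³

ET₀ = 0.67 × 6.9 = 4.6230 mm/d
ETc = Kc × ET₀ = 0.68 × 4.6230 = 3.1436 mm/d
Crop demand D = ETc × 30 d = 3.1436 × 30 = 94.308 mm
D − Pe = 94.308 − 30.4 = 63.908 mm
Gross irrigation = 63.908 / 0.92 = 69.465 mm
Volume = 69.465 mm × 405.3 ha × 10 = 281541.6 m³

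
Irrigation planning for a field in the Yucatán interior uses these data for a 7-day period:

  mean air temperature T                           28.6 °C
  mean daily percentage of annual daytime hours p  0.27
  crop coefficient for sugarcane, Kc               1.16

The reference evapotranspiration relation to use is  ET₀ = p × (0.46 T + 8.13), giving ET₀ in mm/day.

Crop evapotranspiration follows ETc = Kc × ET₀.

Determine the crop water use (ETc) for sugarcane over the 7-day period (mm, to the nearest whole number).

ET₀ = 0.27 × (0.46 × 28.6 + 8.13) = 0.27 × 21.286 = 5.7472 mm/d
ETc = Kc × ET₀ = 1.16 × 5.7472 = 6.6668 mm/d
Over 7 days: 6.6668 × 7 = 46.668 mm

47 mm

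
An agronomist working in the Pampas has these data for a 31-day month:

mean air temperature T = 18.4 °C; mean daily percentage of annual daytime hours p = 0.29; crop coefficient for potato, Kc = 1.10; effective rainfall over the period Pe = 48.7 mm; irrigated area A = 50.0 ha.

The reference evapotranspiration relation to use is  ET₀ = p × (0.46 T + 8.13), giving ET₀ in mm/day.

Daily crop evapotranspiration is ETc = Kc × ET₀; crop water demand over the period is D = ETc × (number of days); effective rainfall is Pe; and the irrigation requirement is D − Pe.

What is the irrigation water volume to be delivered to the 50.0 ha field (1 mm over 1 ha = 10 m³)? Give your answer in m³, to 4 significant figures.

ET₀ = 0.29 × (0.46 × 18.4 + 8.13) = 0.29 × 16.594 = 4.8123 mm/d
ETc = Kc × ET₀ = 1.10 × 4.8123 = 5.2935 mm/d
Crop demand D = ETc × 31 d = 5.2935 × 31 = 164.099 mm
D − Pe = 164.099 − 48.7 = 115.399 mm
Volume = 115.399 mm × 50.0 ha × 10 = 57699.5 m³

57700 m³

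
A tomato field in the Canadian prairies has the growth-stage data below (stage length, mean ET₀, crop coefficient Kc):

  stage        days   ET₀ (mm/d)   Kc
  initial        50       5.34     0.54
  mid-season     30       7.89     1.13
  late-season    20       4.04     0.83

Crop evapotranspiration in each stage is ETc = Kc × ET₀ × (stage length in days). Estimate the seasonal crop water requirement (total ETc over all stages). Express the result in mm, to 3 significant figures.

479 mm

initial: 0.54 × 5.34 × 50 = 144.18 mm
mid-season: 1.13 × 7.89 × 30 = 267.47 mm
late-season: 0.83 × 4.04 × 20 = 67.06 mm
Seasonal total = 478.71 mm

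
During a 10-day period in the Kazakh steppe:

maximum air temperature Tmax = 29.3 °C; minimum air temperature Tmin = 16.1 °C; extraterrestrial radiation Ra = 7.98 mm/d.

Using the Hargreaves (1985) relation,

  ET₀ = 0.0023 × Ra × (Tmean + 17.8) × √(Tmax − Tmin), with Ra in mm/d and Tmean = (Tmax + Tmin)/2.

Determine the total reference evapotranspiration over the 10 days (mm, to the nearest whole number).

27 mm

Tmean = (29.3 + 16.1)/2 = 22.70 °C
ET₀ = 0.0023 × 7.98 × (22.70 + 17.8) × √13.2 = 0.0023 × 7.98 × 40.50 × 3.6332 = 2.7007 mm/d
Over 10 days: 2.7007 × 10 = 27.007 mm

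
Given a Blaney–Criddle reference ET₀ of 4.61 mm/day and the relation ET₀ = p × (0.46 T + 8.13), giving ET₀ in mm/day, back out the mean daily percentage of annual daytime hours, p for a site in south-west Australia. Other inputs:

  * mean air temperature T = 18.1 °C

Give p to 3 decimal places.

p = ET₀ / (0.46 T + 8.13) = 4.61 / (0.46 × 18.1 + 8.13) = 4.61 / 16.456 = 0.2801

0.280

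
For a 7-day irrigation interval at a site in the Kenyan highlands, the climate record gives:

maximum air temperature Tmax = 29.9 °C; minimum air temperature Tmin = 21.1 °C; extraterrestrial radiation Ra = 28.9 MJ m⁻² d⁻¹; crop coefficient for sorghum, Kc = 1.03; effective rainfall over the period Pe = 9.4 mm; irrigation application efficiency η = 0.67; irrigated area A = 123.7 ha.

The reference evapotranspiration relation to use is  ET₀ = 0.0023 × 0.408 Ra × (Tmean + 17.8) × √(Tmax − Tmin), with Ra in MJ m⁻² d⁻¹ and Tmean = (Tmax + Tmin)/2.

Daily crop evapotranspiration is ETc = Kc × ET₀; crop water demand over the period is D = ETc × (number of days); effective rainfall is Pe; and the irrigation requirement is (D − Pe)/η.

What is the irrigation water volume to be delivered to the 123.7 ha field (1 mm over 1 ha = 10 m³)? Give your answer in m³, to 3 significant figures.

29000 m³

Tmean = (29.9 + 21.1)/2 = 25.50 °C
0.408 Ra = 0.408 × 28.9 = 11.7912 mm/d equivalent
ET₀ = 0.0023 × 11.7912 × (25.50 + 17.8) × √8.8 = 0.0023 × 11.7912 × 43.30 × 2.9665 = 3.4835 mm/d
ETc = Kc × ET₀ = 1.03 × 3.4835 = 3.5880 mm/d
Crop demand D = ETc × 7 d = 3.5880 × 7 = 25.116 mm
D − Pe = 25.116 − 9.4 = 15.716 mm
Gross irrigation = 15.716 / 0.67 = 23.457 mm
Volume = 23.457 mm × 123.7 ha × 10 = 29016.3 m³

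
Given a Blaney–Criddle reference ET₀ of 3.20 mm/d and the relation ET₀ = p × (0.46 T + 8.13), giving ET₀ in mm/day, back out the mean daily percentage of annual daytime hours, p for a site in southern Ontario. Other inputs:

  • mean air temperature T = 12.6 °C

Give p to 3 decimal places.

0.230

p = ET₀ / (0.46 T + 8.13) = 3.20 / (0.46 × 12.6 + 8.13) = 3.20 / 13.926 = 0.2298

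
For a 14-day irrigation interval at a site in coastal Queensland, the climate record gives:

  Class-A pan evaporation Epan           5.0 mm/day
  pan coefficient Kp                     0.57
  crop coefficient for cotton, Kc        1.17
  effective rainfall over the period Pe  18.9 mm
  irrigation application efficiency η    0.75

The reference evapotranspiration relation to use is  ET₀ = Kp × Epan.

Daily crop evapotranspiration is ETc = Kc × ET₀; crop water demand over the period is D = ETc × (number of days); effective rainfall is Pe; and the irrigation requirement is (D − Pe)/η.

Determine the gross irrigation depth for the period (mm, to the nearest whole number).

ET₀ = 0.57 × 5.0 = 2.8500 mm/d
ETc = Kc × ET₀ = 1.17 × 2.8500 = 3.3345 mm/d
Crop demand D = ETc × 14 d = 3.3345 × 14 = 46.683 mm
D − Pe = 46.683 − 18.9 = 27.783 mm
Gross irrigation = 27.783 / 0.75 = 37.044 mm

37 mm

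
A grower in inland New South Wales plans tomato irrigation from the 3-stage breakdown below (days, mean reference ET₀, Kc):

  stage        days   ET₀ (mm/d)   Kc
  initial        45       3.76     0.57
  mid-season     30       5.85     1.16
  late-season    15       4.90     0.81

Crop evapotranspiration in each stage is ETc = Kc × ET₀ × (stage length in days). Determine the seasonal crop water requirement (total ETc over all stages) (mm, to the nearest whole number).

initial: 0.57 × 3.76 × 45 = 96.44 mm
mid-season: 1.16 × 5.85 × 30 = 203.58 mm
late-season: 0.81 × 4.90 × 15 = 59.54 mm
Seasonal total = 359.56 mm

360 mm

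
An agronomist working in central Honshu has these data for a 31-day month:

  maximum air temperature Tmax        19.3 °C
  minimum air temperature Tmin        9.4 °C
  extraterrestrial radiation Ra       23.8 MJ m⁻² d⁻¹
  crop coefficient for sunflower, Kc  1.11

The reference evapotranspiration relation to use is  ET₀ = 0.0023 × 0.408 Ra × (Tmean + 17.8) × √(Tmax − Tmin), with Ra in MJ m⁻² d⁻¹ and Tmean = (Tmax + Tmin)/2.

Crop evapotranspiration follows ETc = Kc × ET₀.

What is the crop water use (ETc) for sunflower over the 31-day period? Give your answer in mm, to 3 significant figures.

Tmean = (19.3 + 9.4)/2 = 14.35 °C
0.408 Ra = 0.408 × 23.8 = 9.7104 mm/d equivalent
ET₀ = 0.0023 × 9.7104 × (14.35 + 17.8) × √9.9 = 0.0023 × 9.7104 × 32.15 × 3.1464 = 2.2592 mm/d
ETc = Kc × ET₀ = 1.11 × 2.2592 = 2.5077 mm/d
Over 31 days: 2.5077 × 31 = 77.739 mm

77.7 mm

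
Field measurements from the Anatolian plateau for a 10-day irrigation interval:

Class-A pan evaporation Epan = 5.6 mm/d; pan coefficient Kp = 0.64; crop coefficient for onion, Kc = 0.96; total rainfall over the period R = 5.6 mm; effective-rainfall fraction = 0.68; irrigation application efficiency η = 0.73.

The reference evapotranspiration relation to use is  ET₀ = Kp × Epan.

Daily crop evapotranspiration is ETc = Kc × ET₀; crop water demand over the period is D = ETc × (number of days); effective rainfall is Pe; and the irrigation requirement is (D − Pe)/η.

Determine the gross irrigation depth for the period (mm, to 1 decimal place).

41.9 mm

ET₀ = 0.64 × 5.6 = 3.5840 mm/d
ETc = Kc × ET₀ = 0.96 × 3.5840 = 3.4406 mm/d
Crop demand D = ETc × 10 d = 3.4406 × 10 = 34.406 mm
Pe = 0.68 × 5.6 = 3.808 mm
D − Pe = 34.406 − 3.808 = 30.598 mm
Gross irrigation = 30.598 / 0.73 = 41.915 mm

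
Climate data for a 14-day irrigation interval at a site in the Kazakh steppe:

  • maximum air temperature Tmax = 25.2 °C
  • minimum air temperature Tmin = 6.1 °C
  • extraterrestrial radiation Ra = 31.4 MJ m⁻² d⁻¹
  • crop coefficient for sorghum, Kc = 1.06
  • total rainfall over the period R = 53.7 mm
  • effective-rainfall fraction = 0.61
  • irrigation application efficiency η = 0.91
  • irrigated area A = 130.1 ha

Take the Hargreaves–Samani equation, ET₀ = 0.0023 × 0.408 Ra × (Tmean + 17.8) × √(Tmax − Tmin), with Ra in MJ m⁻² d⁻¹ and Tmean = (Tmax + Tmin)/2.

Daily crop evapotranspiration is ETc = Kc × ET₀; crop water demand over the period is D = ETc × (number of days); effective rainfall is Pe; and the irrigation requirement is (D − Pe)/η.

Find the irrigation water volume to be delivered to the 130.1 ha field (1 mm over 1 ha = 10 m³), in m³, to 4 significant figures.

44560 m³

Tmean = (25.2 + 6.1)/2 = 15.65 °C
0.408 Ra = 0.408 × 31.4 = 12.8112 mm/d equivalent
ET₀ = 0.0023 × 12.8112 × (15.65 + 17.8) × √19.1 = 0.0023 × 12.8112 × 33.45 × 4.3704 = 4.3076 mm/d
ETc = Kc × ET₀ = 1.06 × 4.3076 = 4.5661 mm/d
Crop demand D = ETc × 14 d = 4.5661 × 14 = 63.925 mm
Pe = 0.61 × 53.7 = 32.757 mm
D − Pe = 63.925 − 32.757 = 31.168 mm
Gross irrigation = 31.168 / 0.91 = 34.251 mm
Volume = 34.251 mm × 130.1 ha × 10 = 44560.6 m³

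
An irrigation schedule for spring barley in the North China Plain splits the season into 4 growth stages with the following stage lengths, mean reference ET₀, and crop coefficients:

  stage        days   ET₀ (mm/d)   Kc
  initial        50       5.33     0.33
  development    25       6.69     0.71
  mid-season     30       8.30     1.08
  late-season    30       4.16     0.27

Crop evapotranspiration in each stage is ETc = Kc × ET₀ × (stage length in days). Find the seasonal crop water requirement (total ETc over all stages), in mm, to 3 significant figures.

509 mm

initial: 0.33 × 5.33 × 50 = 87.95 mm
development: 0.71 × 6.69 × 25 = 118.75 mm
mid-season: 1.08 × 8.30 × 30 = 268.92 mm
late-season: 0.27 × 4.16 × 30 = 33.70 mm
Seasonal total = 509.32 mm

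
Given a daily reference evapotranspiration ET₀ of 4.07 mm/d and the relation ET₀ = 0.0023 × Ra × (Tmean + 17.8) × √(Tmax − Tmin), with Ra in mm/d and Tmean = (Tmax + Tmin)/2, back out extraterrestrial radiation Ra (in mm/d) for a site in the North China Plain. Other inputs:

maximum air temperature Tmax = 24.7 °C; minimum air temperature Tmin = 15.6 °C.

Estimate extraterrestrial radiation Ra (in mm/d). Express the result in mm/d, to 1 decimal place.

Tmean = 20.15 °C; √ΔT = 3.0166
Ra = ET₀ / [0.0023 × (Tmean+17.8) × √ΔT] = 4.07 / (0.0023 × 37.95 × 3.0166) = 15.457 mm/d

15.5 mm/d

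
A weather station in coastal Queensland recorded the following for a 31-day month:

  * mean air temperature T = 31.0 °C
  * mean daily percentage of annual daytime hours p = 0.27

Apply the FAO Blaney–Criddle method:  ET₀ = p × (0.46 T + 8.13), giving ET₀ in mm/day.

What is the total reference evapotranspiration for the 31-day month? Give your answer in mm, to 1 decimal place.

ET₀ = 0.27 × (0.46 × 31.0 + 8.13) = 0.27 × 22.390 = 6.0453 mm/d
Monthly total = 6.0453 × 31 = 187.404 mm

187.4 mm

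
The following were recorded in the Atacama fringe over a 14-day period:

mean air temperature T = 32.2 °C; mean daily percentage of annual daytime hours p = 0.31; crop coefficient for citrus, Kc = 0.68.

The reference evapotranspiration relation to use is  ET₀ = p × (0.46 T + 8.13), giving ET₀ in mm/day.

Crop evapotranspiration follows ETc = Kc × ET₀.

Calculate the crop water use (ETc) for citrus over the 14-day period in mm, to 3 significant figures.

67.7 mm

ET₀ = 0.31 × (0.46 × 32.2 + 8.13) = 0.31 × 22.942 = 7.1120 mm/d
ETc = Kc × ET₀ = 0.68 × 7.1120 = 4.8362 mm/d
Over 14 days: 4.8362 × 14 = 67.707 mm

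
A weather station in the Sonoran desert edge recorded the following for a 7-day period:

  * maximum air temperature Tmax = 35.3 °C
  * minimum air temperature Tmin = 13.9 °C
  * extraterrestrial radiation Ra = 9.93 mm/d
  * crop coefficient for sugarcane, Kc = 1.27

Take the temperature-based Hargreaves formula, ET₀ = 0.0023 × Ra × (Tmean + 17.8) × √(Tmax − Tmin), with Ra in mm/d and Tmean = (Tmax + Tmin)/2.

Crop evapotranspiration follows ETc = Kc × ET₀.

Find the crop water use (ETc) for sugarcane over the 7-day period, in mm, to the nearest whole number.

40 mm

Tmean = (35.3 + 13.9)/2 = 24.60 °C
ET₀ = 0.0023 × 9.93 × (24.60 + 17.8) × √21.4 = 0.0023 × 9.93 × 42.40 × 4.6260 = 4.4797 mm/d
ETc = Kc × ET₀ = 1.27 × 4.4797 = 5.6892 mm/d
Over 7 days: 5.6892 × 7 = 39.824 mm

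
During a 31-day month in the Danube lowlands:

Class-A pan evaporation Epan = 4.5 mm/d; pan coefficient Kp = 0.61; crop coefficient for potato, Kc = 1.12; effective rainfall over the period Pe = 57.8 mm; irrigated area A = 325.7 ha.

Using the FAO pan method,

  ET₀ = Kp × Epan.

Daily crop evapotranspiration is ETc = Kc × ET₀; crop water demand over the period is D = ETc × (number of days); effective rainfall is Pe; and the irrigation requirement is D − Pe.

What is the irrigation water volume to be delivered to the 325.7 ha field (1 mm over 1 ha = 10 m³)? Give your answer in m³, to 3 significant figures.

122000 m³

ET₀ = 0.61 × 4.5 = 2.7450 mm/d
ETc = Kc × ET₀ = 1.12 × 2.7450 = 3.0744 mm/d
Crop demand D = ETc × 31 d = 3.0744 × 31 = 95.306 mm
D − Pe = 95.306 − 57.8 = 37.506 mm
Volume = 37.506 mm × 325.7 ha × 10 = 122157.0 m³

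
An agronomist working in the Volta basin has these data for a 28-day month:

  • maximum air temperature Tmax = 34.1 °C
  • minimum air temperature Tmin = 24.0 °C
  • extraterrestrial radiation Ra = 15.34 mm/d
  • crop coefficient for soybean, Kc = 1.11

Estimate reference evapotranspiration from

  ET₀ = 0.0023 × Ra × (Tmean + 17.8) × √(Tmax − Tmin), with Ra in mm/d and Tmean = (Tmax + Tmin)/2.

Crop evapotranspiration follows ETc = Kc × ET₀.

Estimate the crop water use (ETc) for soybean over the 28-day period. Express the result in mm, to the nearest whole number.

Tmean = (34.1 + 24.0)/2 = 29.05 °C
ET₀ = 0.0023 × 15.34 × (29.05 + 17.8) × √10.1 = 0.0023 × 15.34 × 46.85 × 3.1780 = 5.2531 mm/d
ETc = Kc × ET₀ = 1.11 × 5.2531 = 5.8309 mm/d
Over 28 days: 5.8309 × 28 = 163.265 mm

163 mm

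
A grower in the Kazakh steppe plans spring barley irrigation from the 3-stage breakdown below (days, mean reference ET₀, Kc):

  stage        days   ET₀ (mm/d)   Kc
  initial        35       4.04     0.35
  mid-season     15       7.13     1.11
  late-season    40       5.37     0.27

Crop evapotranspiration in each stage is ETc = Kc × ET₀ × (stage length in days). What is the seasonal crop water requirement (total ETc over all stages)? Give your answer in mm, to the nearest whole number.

226 mm

initial: 0.35 × 4.04 × 35 = 49.49 mm
mid-season: 1.11 × 7.13 × 15 = 118.71 mm
late-season: 0.27 × 5.37 × 40 = 58.00 mm
Seasonal total = 226.20 mm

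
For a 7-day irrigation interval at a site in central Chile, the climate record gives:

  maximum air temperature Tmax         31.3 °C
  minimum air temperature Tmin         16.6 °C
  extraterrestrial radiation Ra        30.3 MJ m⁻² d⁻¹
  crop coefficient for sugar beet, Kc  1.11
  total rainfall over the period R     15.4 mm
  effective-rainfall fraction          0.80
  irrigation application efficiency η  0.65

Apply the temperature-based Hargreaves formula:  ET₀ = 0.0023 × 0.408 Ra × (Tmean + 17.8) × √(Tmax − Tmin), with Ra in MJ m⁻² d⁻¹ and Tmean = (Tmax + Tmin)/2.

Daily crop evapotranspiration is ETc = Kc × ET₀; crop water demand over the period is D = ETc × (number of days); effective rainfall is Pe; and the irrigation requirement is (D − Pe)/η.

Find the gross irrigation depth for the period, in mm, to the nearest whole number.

35 mm

Tmean = (31.3 + 16.6)/2 = 23.95 °C
0.408 Ra = 0.408 × 30.3 = 12.3624 mm/d equivalent
ET₀ = 0.0023 × 12.3624 × (23.95 + 17.8) × √14.7 = 0.0023 × 12.3624 × 41.75 × 3.8341 = 4.5515 mm/d
ETc = Kc × ET₀ = 1.11 × 4.5515 = 5.0522 mm/d
Crop demand D = ETc × 7 d = 5.0522 × 7 = 35.365 mm
Pe = 0.80 × 15.4 = 12.320 mm
D − Pe = 35.365 − 12.320 = 23.045 mm
Gross irrigation = 23.045 / 0.65 = 35.454 mm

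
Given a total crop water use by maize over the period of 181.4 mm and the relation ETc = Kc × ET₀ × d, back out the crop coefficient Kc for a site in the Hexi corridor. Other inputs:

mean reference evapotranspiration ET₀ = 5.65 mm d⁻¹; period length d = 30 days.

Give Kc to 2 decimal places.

1.07

ETc = Kc × ET₀ × d  ⇒  Kc = ETc / (ET₀ × d)
Kc = 181.4 / (5.65 × 30) = 181.4 / 169.50 = 1.0702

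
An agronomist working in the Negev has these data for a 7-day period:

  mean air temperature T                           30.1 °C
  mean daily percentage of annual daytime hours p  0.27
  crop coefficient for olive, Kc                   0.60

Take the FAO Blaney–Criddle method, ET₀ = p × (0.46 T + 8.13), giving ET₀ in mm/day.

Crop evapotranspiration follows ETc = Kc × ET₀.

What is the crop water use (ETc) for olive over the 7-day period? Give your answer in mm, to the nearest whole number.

ET₀ = 0.27 × (0.46 × 30.1 + 8.13) = 0.27 × 21.976 = 5.9335 mm/d
ETc = Kc × ET₀ = 0.60 × 5.9335 = 3.5601 mm/d
Over 7 days: 3.5601 × 7 = 24.921 mm

25 mm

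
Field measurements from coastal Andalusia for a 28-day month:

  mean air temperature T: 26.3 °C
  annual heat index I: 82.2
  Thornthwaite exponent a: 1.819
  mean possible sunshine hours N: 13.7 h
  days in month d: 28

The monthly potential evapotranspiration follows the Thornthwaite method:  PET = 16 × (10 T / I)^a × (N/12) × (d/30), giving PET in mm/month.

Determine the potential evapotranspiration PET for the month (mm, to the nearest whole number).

10T/I = 10 × 26.3 / 82.2 = 3.1995
(10T/I)^a = 3.1995^1.819 = 8.2936
Uncorrected PET = 16 × 8.2936 = 132.698 mm
Correction = (N/12)(d/30) = (13.7/12)(28/30) = 1.0656
PET = 132.698 × 1.0656 = 141.403 mm/month

141 mm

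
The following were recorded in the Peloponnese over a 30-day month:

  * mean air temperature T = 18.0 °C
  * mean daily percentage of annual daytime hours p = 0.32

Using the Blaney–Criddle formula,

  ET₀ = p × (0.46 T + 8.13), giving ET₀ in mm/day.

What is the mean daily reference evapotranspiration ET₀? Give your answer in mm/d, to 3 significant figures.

5.25 mm/d

ET₀ = 0.32 × (0.46 × 18.0 + 8.13) = 0.32 × 16.410 = 5.2512 mm/d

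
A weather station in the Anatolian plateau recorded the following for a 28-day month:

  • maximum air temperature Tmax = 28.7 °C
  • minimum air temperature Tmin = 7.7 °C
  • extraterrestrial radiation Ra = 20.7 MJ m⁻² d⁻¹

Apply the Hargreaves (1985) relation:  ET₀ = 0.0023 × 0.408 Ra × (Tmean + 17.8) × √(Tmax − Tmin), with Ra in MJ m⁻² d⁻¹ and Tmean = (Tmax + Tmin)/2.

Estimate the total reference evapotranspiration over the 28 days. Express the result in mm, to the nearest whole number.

90 mm

Tmean = (28.7 + 7.7)/2 = 18.20 °C
0.408 Ra = 0.408 × 20.7 = 8.4456 mm/d equivalent
ET₀ = 0.0023 × 8.4456 × (18.20 + 17.8) × √21.0 = 0.0023 × 8.4456 × 36.00 × 4.5826 = 3.2046 mm/d
Over 28 days: 3.2046 × 28 = 89.729 mm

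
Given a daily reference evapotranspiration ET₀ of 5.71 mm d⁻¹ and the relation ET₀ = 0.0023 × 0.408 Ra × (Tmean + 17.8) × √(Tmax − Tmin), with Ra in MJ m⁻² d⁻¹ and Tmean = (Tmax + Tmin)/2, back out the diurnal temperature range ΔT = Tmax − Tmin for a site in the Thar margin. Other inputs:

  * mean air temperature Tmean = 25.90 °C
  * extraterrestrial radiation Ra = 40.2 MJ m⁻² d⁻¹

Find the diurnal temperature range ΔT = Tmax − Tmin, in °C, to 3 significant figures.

12.0 °C

√ΔT = ET₀ / [0.0023 × 0.408 × Ra × (Tmean+17.8)] = 5.71 / (0.0023 × 16.4016 × 43.70) = 3.4637
ΔT = 3.4637² = 11.997 °C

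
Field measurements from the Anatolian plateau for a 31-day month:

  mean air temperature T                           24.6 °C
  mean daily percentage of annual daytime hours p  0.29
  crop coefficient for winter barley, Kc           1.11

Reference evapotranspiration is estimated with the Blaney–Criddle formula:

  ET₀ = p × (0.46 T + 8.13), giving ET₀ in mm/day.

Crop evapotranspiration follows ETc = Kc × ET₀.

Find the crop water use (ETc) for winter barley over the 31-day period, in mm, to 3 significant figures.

194 mm

ET₀ = 0.29 × (0.46 × 24.6 + 8.13) = 0.29 × 19.446 = 5.6393 mm/d
ETc = Kc × ET₀ = 1.11 × 5.6393 = 6.2596 mm/d
Over 31 days: 6.2596 × 31 = 194.048 mm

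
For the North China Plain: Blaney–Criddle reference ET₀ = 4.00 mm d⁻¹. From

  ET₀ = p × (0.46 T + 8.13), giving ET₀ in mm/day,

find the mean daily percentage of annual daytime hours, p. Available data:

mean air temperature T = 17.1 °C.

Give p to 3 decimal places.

0.250

p = ET₀ / (0.46 T + 8.13) = 4.00 / (0.46 × 17.1 + 8.13) = 4.00 / 15.996 = 0.2501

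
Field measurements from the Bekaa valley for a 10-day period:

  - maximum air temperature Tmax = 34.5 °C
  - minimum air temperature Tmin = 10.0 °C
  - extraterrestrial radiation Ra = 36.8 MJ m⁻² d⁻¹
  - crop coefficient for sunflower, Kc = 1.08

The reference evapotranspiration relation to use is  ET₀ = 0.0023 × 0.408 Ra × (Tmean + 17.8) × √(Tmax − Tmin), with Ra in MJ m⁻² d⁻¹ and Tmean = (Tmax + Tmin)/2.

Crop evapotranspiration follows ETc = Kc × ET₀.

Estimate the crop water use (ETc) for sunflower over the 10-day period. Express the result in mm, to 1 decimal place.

Tmean = (34.5 + 10.0)/2 = 22.25 °C
0.408 Ra = 0.408 × 36.8 = 15.0144 mm/d equivalent
ET₀ = 0.0023 × 15.0144 × (22.25 + 17.8) × √24.5 = 0.0023 × 15.0144 × 40.05 × 4.9497 = 6.8457 mm/d
ETc = Kc × ET₀ = 1.08 × 6.8457 = 7.3934 mm/d
Over 10 days: 7.3934 × 10 = 73.934 mm

73.9 mm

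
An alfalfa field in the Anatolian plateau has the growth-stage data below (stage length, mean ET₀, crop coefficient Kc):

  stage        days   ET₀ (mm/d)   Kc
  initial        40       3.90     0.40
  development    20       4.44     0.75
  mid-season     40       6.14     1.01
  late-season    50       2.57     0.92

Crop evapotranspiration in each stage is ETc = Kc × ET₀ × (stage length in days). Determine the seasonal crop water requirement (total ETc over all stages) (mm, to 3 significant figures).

initial: 0.40 × 3.90 × 40 = 62.40 mm
development: 0.75 × 4.44 × 20 = 66.60 mm
mid-season: 1.01 × 6.14 × 40 = 248.06 mm
late-season: 0.92 × 2.57 × 50 = 118.22 mm
Seasonal total = 495.28 mm

495 mm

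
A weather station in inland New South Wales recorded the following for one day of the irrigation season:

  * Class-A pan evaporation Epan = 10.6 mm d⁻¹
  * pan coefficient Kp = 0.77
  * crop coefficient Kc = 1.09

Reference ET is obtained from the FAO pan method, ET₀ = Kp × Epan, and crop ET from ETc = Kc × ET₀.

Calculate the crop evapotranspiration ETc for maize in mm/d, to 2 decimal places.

8.90 mm/d

ET₀ = 0.77 × 10.6 = 8.1620 mm/d
ETc = Kc × ET₀ = 1.09 × 8.1620 = 8.8966 mm/d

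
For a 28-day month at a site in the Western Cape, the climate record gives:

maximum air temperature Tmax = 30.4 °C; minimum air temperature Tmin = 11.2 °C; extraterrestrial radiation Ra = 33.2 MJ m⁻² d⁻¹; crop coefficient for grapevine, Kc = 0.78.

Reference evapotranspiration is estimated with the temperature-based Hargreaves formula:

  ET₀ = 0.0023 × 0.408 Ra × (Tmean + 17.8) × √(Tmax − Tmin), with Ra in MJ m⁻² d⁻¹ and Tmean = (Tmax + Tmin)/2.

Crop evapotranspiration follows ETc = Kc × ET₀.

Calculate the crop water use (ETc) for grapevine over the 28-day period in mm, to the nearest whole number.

115 mm

Tmean = (30.4 + 11.2)/2 = 20.80 °C
0.408 Ra = 0.408 × 33.2 = 13.5456 mm/d equivalent
ET₀ = 0.0023 × 13.5456 × (20.80 + 17.8) × √19.2 = 0.0023 × 13.5456 × 38.60 × 4.3818 = 5.2695 mm/d
ETc = Kc × ET₀ = 0.78 × 5.2695 = 4.1102 mm/d
Over 28 days: 4.1102 × 28 = 115.086 mm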